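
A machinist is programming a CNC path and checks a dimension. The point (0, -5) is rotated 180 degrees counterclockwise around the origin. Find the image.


Transformation: rotation about the origin
Original point: (0, -5)
Rule for 180 deg: (x, y) -> (-x, -y)
Apply: (0, -5) -> (0, 5)
(0, 5)


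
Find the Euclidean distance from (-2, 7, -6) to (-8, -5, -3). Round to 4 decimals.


3D distance between two points
P1 = (-2, 7, -6), P2 = (-8, -5, -3)
Formula: d = sqrt((x2-x1)^2 + (y2-y1)^2 + (z2-z1)^2)
dx = -8 - -2 = -6
dy = -5 - 7 = -12
dz = -3 - -6 = 3
dx^2 + dy^2 + dz^2 = 36 + 144 + 9 = 189
d = sqrt(189)
d = 13.7477
13.7477 units


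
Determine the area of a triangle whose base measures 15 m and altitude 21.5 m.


Shape: triangle
Base b = 15 m, Height h = 21.5 m
Formula: A = (1/2) * b * h
A = 0.5 * 15 * 21.5
A = 0.5 * 322.5
A = 161.25
161.25 m^2


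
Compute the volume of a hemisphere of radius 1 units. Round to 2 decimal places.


Shape: hemisphere (half of a sphere)
Radius r = 1 units
Formula: V = (1/2) * (4/3) * pi * r^3 = (2/3) * pi * r^3
r^3 = 1
(2/3) * 1 = 0.666667
V = 0.666667 * pi
V = 2.09
2.09 units^3


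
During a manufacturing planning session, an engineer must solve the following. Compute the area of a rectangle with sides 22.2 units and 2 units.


Shape: rectangle
Length l = 22.2 units, Width w = 2 units
Formula: A = l * w
A = 22.2 * 2
A = 44.4
44.4 units^2


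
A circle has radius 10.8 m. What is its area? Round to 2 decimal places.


Shape: circle
Radius r = 10.8 m
Formula: A = pi * r^2
r^2 = 10.8^2 = 116.64
A = pi * 116.64
A = 366.44
366.44 m^2


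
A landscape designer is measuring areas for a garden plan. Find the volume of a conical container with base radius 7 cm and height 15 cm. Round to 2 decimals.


Shape: cone
Radius r = 7 cm, Height h = 15 cm
Formula: V = (1/3) * pi * r^2 * h
r^2 = 49
pi * r^2 * h = pi * 49 * 15 = 735 * pi
V = 735 * pi / 3
V = 769.69
769.69 cm^3


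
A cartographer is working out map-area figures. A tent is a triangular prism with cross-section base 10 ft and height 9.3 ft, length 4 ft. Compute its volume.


Shape: triangular prism
Triangle base = 10 ft, triangle height = 9.3 ft, prism length L = 4 ft
Formula: V = (1/2 * b * h_tri) * L
Cross-section area = 0.5 * 10 * 9.3 = 46.5
V = 46.5 * 4
V = 186
186 ft^3


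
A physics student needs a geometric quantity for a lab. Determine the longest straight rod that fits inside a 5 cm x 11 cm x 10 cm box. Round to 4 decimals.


Shape: rectangular box (space diagonal)
l = 5 cm, w = 11 cm, h = 10 cm
Visualize: the diagonal of the base, then a right triangle with that diagonal and the height.
Formula: d = sqrt(l^2 + w^2 + h^2)
l^2 + w^2 + h^2 = 25 + 121 + 100 = 246
d = sqrt(246)
d = 15.6844
15.6844 cm


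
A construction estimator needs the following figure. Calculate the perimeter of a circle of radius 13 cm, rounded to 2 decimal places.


Shape: circle
Radius r = 13 cm
Formula: C = 2 * pi * r
C = 2 * pi * 13
C = 26 * pi
C = 81.68
81.68 cm


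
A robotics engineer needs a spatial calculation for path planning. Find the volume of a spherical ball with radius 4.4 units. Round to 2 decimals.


Shape: sphere
Radius r = 4.4 units
Formula: V = (4/3) * pi * r^3
r^3 = 85.184
(4/3) * 85.184 = 113.578667
V = 113.578667 * pi
V = 356.82
356.82 units^3


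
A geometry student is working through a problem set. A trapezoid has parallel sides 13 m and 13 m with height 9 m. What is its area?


Shape: trapezoid
Parallel sides a = 13 m, b = 13 m; Height h = 9 m
Formula: A = (a + b) * h / 2
a + b = 13 + 13 = 26
A = 26 * 9 / 2
A = 234 / 2
A = 117
117 m^2


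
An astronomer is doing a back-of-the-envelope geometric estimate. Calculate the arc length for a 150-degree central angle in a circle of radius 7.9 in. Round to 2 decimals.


Shape: circular arc
Radius r = 7.9 in, Angle = 150 degrees
Formula: L = (angle/360) * 2 * pi * r
2 * pi * r = 15.8 * pi
L = (150/360) * 15.8 * pi
L = 6.583333 * pi
L = 20.68
20.68 in


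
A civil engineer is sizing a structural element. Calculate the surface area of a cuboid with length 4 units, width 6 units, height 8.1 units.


Shape: rectangular prism
l = 4 units, w = 6 units, h = 8.1 units
Formula: SA = 2(lw + lh + wh)
lw = 24, lh = 32.4, wh = 48.6
lw + lh + wh = 105
SA = 2 * 105
SA = 210
210 units^2


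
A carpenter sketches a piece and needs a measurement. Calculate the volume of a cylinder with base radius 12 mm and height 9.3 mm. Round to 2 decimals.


Shape: cylinder
Radius r = 12 mm, Height h = 9.3 mm
Formula: V = pi * r^2 * h
r^2 = 144
V = pi * 144 * 9.3
V = 1339.2 * pi
V = 4207.22
4207.22 mm^3


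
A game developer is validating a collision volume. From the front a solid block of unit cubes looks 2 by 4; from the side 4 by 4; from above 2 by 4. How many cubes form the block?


Orthographic views of a solid rectangular block:
Front view 2 x 4 -> length = 2, height = 4
Side view 4 x 4 -> width = 4, height = 4 (consistent)
Top view 2 x 4 -> confirms length = 2, width = 4
The block is 2 x 4 x 4.
Total unit cubes = 2 * 4 * 4 = 32
32 unit cubes


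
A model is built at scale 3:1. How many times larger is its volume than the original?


Linear scale factor k = 3
Rule: under a linear scaling by k, volumes scale by k^3.
k^3 = 3 * 3 * 3
k^3 = 9 * 3
k^3 = 27
Volume scales by a factor of 27.
27 (dimensionless)


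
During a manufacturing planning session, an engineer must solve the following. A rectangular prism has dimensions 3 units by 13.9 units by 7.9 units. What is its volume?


Shape: rectangular prism
l = 3 units, w = 13.9 units, h = 7.9 units
Formula: V = l * w * h
V = 3 * 13.9 * 7.9
V = 41.7 * 7.9
V = 329.43
329.43 units^3


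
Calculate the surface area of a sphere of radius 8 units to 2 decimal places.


Shape: sphere
Radius r = 8 units
Formula: SA = 4 * pi * r^2
r^2 = 64
SA = 4 * pi * 64
SA = 256 * pi
SA = 804.25
804.25 units^2


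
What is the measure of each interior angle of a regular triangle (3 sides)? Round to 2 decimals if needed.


Shape: regular triangle (3 sides)
Formula: interior angle = (n - 2) * 180 / n
(n - 2) = 1
(n - 2) * 180 = 180
angle = 180 / 3
angle = 60
60 degrees


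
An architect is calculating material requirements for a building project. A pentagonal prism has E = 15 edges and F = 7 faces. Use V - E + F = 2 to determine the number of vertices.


Polyhedron: pentagonal prism
Euler's formula for convex polyhedra: V - E + F = 2
Given: E = 15 edges and F = 7 faces
Solve for V:
V = 2 + E - F = 2 + 15 - 7 = 10
10 vertices


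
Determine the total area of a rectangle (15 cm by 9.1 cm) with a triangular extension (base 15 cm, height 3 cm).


Composite shape: rectangle + triangle
Rectangle area = 15 * 9.1 = 136.5
Triangle area = 0.5 * 15 * 3 = 22.5
Total = 136.5 + 22.5
Total = 159
159 cm^2


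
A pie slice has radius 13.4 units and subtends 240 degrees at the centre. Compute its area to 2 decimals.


Shape: circular sector
Radius r = 13.4 units, Angle = 240 degrees
Formula: A = (angle/360) * pi * r^2
r^2 = 179.56
Fraction of circle = 240/360
A = (240/360) * pi * 179.56
A = 119.706667 * pi
A = 376.07
376.07 units^2


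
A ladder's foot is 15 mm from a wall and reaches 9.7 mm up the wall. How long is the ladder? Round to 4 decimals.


Shape: right triangle
Legs a = 15 mm, b = 9.7 mm
Formula: c = sqrt(a^2 + b^2)
a^2 = 225, b^2 = 94.09
a^2 + b^2 = 319.09
c = sqrt(319.09)
c = 17.8631
17.8631 mm


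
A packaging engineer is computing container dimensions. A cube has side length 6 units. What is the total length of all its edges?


Shape: cube
Side s = 6 units
A cube has 12 edges, all equal.
Formula: total edge length = 12 * s
Total = 12 * 6
Total = 72
72 units


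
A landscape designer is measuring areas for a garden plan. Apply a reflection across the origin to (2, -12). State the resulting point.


Transformation: reflection
Original point: (2, -12)
Rule for reflection through the origin: (x, y) -> (-x, -y)
Apply: (2, -12) -> (-2, 12)
(-2, 12)


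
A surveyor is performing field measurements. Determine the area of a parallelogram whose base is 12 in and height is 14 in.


Shape: parallelogram
Base b = 12 in, Height h = 14 in
Formula: A = b * h
A = 12 * 14
A = 168
168 in^2


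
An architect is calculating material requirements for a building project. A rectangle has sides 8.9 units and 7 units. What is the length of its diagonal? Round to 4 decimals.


Shape: rectangle (diagonal via Pythagoras)
Sides: 8.9 units and 7 units
Formula: d = sqrt(l^2 + w^2)
l^2 = 79.21, w^2 = 49
l^2 + w^2 = 128.21
d = sqrt(128.21)
d = 11.323
11.323 units


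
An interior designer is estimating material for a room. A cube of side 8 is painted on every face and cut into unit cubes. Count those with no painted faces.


Large cube: 8 x 8 x 8, cut into unit cubes.
n = 8, so n - 2 = 6
Unpainted cubes form the interior (n - 2)^3 block.
(n - 2)^3 = 6^3 = 216
216 unit cubes


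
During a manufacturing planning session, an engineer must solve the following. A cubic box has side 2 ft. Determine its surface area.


Shape: cube
Side s = 2 ft
A cube has 6 square faces.
Formula: SA = 6 * s^2
s^2 = 4
SA = 6 * 4
SA = 24
24 ft^2


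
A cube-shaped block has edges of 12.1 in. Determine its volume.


Shape: cube
Side s = 12.1 in
Formula: V = s^3
V = 12.1 * 12.1 * 12.1
V = 146.41 * 12.1
V = 1771.561
1771.561 in^3


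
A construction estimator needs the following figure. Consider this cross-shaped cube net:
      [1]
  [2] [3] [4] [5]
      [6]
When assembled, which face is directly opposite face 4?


Net: cross layout. Take square 3 as the base (bottom).
Fold the four squares in the horizontal row up around 3: 2 -> left, 4 -> right, 5 wraps to the top.
Fold 1 and 6 up from 3: 1 -> back, 6 -> front.
Opposite pairs are therefore: (1, 6), (2, 4), (3, 5).
Face 4 is opposite face 2.
face 2


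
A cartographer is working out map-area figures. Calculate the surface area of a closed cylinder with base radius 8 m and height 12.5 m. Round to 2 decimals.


Shape: closed cylinder
Radius r = 8 m, Height h = 12.5 m
Formula: SA = 2*pi*r^2 + 2*pi*r*h = 2*pi*r*(r + h)
r + h = 20.5
2 * r * (r + h) = 2 * 8 * 20.5 = 328
SA = 328 * pi
SA = 1030.44
1030.44 m^2


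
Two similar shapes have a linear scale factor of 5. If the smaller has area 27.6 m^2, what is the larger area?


Linear scale factor k = 5
Original area = 27.6 m^2
Rule: under a linear scaling by k, areas scale by k^2.
k^2 = 5^2 = 25
New area = 27.6 * 25
New area = 690
690 m^2


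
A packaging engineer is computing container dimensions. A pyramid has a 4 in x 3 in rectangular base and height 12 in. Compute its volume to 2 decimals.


Shape: rectangular pyramid
Base: 4 in x 3 in, Height h = 12 in
Formula: V = (1/3) * base_area * h
base_area = 4 * 3 = 12
base_area * h = 12 * 12 = 144
V = 144 / 3
V = 48
48 in^3


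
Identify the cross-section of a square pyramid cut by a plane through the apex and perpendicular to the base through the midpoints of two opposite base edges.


Solid: square pyramid
Cutting plane: through the apex and perpendicular to the base through the midpoints of two opposite base edges
Visualize the intersection of the plane with the solid's surface.
The boundary of the cut region is a isosceles triangle.
isosceles triangle


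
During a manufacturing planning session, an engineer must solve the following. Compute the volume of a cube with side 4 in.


Shape: cube
Side s = 4 in
Formula: V = s^3
V = 4 * 4 * 4
V = 16 * 4
V = 64
64 in^3


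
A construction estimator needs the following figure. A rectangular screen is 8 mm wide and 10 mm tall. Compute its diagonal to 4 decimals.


Shape: rectangle (diagonal via Pythagoras)
Sides: 8 mm and 10 mm
Formula: d = sqrt(l^2 + w^2)
l^2 = 64, w^2 = 100
l^2 + w^2 = 164
d = sqrt(164)
d = 12.8062
12.8062 mm


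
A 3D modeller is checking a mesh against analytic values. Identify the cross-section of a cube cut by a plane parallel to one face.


Solid: cube
Cutting plane: parallel to one face
Visualize the intersection of the plane with the solid's surface.
The boundary of the cut region is a square.
square


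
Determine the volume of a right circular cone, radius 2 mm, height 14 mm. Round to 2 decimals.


Shape: cone
Radius r = 2 mm, Height h = 14 mm
Formula: V = (1/3) * pi * r^2 * h
r^2 = 4
pi * r^2 * h = pi * 4 * 14 = 56 * pi
V = 56 * pi / 3
V = 58.64
58.64 mm^3


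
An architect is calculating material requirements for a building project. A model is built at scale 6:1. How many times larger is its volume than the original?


Linear scale factor k = 6
Rule: under a linear scaling by k, volumes scale by k^3.
k^3 = 6 * 6 * 6
k^3 = 36 * 6
k^3 = 216
Volume scales by a factor of 216.
216 (dimensionless)


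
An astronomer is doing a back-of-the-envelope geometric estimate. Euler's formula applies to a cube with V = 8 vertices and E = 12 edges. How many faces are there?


Polyhedron: cube
Euler's formula for convex polyhedra: V - E + F = 2
Given: V = 8 vertices and E = 12 edges
Solve for F:
F = 2 + E - V = 2 + 12 - 8 = 6
6 faces


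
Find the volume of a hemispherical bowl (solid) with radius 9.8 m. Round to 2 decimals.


Shape: hemisphere (half of a sphere)
Radius r = 9.8 m
Formula: V = (1/2) * (4/3) * pi * r^3 = (2/3) * pi * r^3
r^3 = 941.192
(2/3) * 941.192 = 627.461333
V = 627.461333 * pi
V = 1971.23
1971.23 m^3


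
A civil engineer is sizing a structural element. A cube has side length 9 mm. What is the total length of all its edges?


Shape: cube
Side s = 9 mm
A cube has 12 edges, all equal.
Formula: total edge length = 12 * s
Total = 12 * 9
Total = 108
108 mm


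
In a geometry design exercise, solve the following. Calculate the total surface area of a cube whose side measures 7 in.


Shape: cube
Side s = 7 in
A cube has 6 square faces.
Formula: SA = 6 * s^2
s^2 = 49
SA = 6 * 49
SA = 294
294 in^2


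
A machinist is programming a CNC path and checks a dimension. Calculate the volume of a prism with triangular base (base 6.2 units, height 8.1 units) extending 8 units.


Shape: triangular prism
Triangle base = 6.2 units, triangle height = 8.1 units, prism length L = 8 units
Formula: V = (1/2 * b * h_tri) * L
Cross-section area = 0.5 * 6.2 * 8.1 = 25.11
V = 25.11 * 8
V = 200.88
200.88 units^3


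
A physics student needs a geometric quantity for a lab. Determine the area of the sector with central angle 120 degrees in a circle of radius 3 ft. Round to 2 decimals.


Shape: circular sector
Radius r = 3 ft, Angle = 120 degrees
Formula: A = (angle/360) * pi * r^2
r^2 = 9
Fraction of circle = 120/360
A = (120/360) * pi * 9
A = 3 * pi
A = 9.42
9.42 ft^2


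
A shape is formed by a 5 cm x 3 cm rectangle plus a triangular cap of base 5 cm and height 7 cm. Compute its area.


Composite shape: rectangle + triangle
Rectangle area = 5 * 3 = 15
Triangle area = 0.5 * 5 * 7 = 17.5
Total = 15 + 17.5
Total = 32.5
32.5 cm^2


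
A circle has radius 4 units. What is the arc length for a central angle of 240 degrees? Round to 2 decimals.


Shape: circular arc
Radius r = 4 units, Angle = 240 degrees
Formula: L = (angle/360) * 2 * pi * r
2 * pi * r = 8 * pi
L = (240/360) * 8 * pi
L = 5.333333 * pi
L = 16.76
16.76 units


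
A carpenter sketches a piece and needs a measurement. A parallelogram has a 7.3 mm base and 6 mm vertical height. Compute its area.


Shape: parallelogram
Base b = 7.3 mm, Height h = 6 mm
Formula: A = b * h
A = 7.3 * 6
A = 43.8
43.8 mm^2


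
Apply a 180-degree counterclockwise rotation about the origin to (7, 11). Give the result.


Transformation: rotation about the origin
Original point: (7, 11)
Rule for 180 deg: (x, y) -> (-x, -y)
Apply: (7, 11) -> (-7, -11)
(-7, -11)


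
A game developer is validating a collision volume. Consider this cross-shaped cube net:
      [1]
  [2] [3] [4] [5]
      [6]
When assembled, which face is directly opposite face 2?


Net: cross layout. Take square 3 as the base (bottom).
Fold the four squares in the horizontal row up around 3: 2 -> left, 4 -> right, 5 wraps to the top.
Fold 1 and 6 up from 3: 1 -> back, 6 -> front.
Opposite pairs are therefore: (1, 6), (2, 4), (3, 5).
Face 2 is opposite face 4.
face 4


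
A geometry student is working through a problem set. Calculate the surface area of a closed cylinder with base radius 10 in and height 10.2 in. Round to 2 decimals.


Shape: closed cylinder
Radius r = 10 in, Height h = 10.2 in
Formula: SA = 2*pi*r^2 + 2*pi*r*h = 2*pi*r*(r + h)
r + h = 20.2
2 * r * (r + h) = 2 * 10 * 20.2 = 404
SA = 404 * pi
SA = 1269.2
1269.2 in^2


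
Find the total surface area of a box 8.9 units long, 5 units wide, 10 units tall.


Shape: rectangular prism
l = 8.9 units, w = 5 units, h = 10 units
Formula: SA = 2(lw + lh + wh)
lw = 44.5, lh = 89, wh = 50
lw + lh + wh = 183.5
SA = 2 * 183.5
SA = 367
367 units^2


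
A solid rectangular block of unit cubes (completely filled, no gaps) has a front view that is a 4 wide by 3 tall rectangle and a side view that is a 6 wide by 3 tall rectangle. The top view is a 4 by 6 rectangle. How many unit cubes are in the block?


Orthographic views of a solid rectangular block:
Front view 4 x 3 -> length = 4, height = 3
Side view 6 x 3 -> width = 6, height = 3 (consistent)
Top view 4 x 6 -> confirms length = 4, width = 6
The block is 4 x 6 x 3.
Total unit cubes = 4 * 6 * 3 = 72
72 unit cubes


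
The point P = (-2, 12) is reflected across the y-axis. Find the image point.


Transformation: reflection
Original point: (-2, 12)
Rule for reflection over the y-axis: (x, y) -> (-x, y)
Apply: (-2, 12) -> (2, 12)
(2, 12)


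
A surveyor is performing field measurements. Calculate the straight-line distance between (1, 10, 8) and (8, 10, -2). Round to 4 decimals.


3D distance between two points
P1 = (1, 10, 8), P2 = (8, 10, -2)
Formula: d = sqrt((x2-x1)^2 + (y2-y1)^2 + (z2-z1)^2)
dx = 8 - 1 = 7
dy = 10 - 10 = 0
dz = -2 - 8 = -10
dx^2 + dy^2 + dz^2 = 49 + 0 + 100 = 149
d = sqrt(149)
d = 12.2066
12.2066 units


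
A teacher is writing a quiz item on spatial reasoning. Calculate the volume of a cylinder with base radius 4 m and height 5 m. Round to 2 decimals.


Shape: cylinder
Radius r = 4 m, Height h = 5 m
Formula: V = pi * r^2 * h
r^2 = 16
V = pi * 16 * 5
V = 80 * pi
V = 251.33
251.33 m^3


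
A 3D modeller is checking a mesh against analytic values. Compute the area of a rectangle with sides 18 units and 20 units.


Shape: rectangle
Length l = 18 units, Width w = 20 units
Formula: A = l * w
A = 18 * 20
A = 360
360 units^2


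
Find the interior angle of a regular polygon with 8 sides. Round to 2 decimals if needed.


Shape: regular octagon (8 sides)
Formula: interior angle = (n - 2) * 180 / n
(n - 2) = 6
(n - 2) * 180 = 1080
angle = 1080 / 8
angle = 135
135 degrees


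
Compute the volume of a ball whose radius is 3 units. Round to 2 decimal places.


Shape: sphere
Radius r = 3 units
Formula: V = (4/3) * pi * r^3
r^3 = 27
(4/3) * 27 = 36
V = 36 * pi
V = 113.1
113.1 units^3


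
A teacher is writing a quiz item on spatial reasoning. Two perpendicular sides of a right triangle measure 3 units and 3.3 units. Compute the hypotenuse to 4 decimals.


Shape: right triangle
Legs a = 3 units, b = 3.3 units
Formula: c = sqrt(a^2 + b^2)
a^2 = 9, b^2 = 10.89
a^2 + b^2 = 19.89
c = sqrt(19.89)
c = 4.4598
4.4598 units


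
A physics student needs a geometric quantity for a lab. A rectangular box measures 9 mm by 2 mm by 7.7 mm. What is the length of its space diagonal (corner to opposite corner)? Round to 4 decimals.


Shape: rectangular box (space diagonal)
l = 9 mm, w = 2 mm, h = 7.7 mm
Visualize: the diagonal of the base, then a right triangle with that diagonal and the height.
Formula: d = sqrt(l^2 + w^2 + h^2)
l^2 + w^2 + h^2 = 81 + 4 + 59.29 = 144.29
d = sqrt(144.29)
d = 12.0121
12.0121 mm


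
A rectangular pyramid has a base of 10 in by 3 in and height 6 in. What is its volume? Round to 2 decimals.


Shape: rectangular pyramid
Base: 10 in x 3 in, Height h = 6 in
Formula: V = (1/3) * base_area * h
base_area = 10 * 3 = 30
base_area * h = 30 * 6 = 180
V = 180 / 3
V = 60
60 in^3


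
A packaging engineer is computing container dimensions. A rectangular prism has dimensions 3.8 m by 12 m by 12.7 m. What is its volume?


Shape: rectangular prism
l = 3.8 m, w = 12 m, h = 12.7 m
Formula: V = l * w * h
V = 3.8 * 12 * 12.7
V = 45.6 * 12.7
V = 579.12
579.12 m^3


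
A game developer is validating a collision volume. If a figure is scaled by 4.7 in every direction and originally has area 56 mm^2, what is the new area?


Linear scale factor k = 4.7
Original area = 56 mm^2
Rule: under a linear scaling by k, areas scale by k^2.
k^2 = 4.7^2 = 22.09
New area = 56 * 22.09
New area = 1237.04
1237.04 mm^2


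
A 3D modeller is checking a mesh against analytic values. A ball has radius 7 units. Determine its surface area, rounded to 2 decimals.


Shape: sphere
Radius r = 7 units
Formula: SA = 4 * pi * r^2
r^2 = 49
SA = 4 * pi * 49
SA = 196 * pi
SA = 615.75
615.75 units^2


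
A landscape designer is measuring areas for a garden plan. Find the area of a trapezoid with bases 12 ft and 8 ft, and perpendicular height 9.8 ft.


Shape: trapezoid
Parallel sides a = 12 ft, b = 8 ft; Height h = 9.8 ft
Formula: A = (a + b) * h / 2
a + b = 12 + 8 = 20
A = 20 * 9.8 / 2
A = 196 / 2
A = 98
98 ft^2


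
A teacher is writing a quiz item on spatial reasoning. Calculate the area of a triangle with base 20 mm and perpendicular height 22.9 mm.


Shape: triangle
Base b = 20 mm, Height h = 22.9 mm
Formula: A = (1/2) * b * h
A = 0.5 * 20 * 22.9
A = 0.5 * 458
A = 229
229 mm^2


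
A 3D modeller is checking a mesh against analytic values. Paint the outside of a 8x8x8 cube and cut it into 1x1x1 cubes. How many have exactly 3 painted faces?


Large cube: 8 x 8 x 8, cut into unit cubes.
Cubes with 3 painted faces are at the corners. A cube always has 8 corners.
Count = 8
8 unit cubes


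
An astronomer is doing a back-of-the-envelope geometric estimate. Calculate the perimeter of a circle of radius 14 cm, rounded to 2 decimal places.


Shape: circle
Radius r = 14 cm
Formula: C = 2 * pi * r
C = 2 * pi * 14
C = 28 * pi
C = 87.96
87.96 cm


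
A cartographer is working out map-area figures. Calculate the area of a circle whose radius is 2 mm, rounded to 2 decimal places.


Shape: circle
Radius r = 2 mm
Formula: A = pi * r^2
r^2 = 2^2 = 4
A = pi * 4
A = 12.57
12.57 mm^2


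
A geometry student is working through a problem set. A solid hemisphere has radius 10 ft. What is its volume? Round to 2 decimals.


Shape: hemisphere (half of a sphere)
Radius r = 10 ft
Formula: V = (1/2) * (4/3) * pi * r^3 = (2/3) * pi * r^3
r^3 = 1000
(2/3) * 1000 = 666.666667
V = 666.666667 * pi
V = 2094.4
2094.4 ft^3


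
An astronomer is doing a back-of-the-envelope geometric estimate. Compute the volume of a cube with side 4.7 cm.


Shape: cube
Side s = 4.7 cm
Formula: V = s^3
V = 4.7 * 4.7 * 4.7
V = 22.09 * 4.7
V = 103.823
103.823 cm^3


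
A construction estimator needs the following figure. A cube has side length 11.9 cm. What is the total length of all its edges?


Shape: cube
Side s = 11.9 cm
A cube has 12 edges, all equal.
Formula: total edge length = 12 * s
Total = 12 * 11.9
Total = 142.8
142.8 cm


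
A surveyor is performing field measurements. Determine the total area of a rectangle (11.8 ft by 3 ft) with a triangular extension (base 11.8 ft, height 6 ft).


Composite shape: rectangle + triangle
Rectangle area = 11.8 * 3 = 35.4
Triangle area = 0.5 * 11.8 * 6 = 35.4
Total = 35.4 + 35.4
Total = 70.8
70.8 ft^2


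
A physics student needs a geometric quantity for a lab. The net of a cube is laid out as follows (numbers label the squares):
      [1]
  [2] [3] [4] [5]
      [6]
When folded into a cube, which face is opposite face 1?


Net: cross layout. Take square 3 as the base (bottom).
Fold the four squares in the horizontal row up around 3: 2 -> left, 4 -> right, 5 wraps to the top.
Fold 1 and 6 up from 3: 1 -> back, 6 -> front.
Opposite pairs are therefore: (1, 6), (2, 4), (3, 5).
Face 1 is opposite face 6.
face 6


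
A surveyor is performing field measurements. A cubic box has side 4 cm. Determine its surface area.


Shape: cube
Side s = 4 cm
A cube has 6 square faces.
Formula: SA = 6 * s^2
s^2 = 16
SA = 6 * 16
SA = 96
96 cm^2


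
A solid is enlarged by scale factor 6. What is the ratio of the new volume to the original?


Linear scale factor k = 6
Rule: under a linear scaling by k, volumes scale by k^3.
k^3 = 6 * 6 * 6
k^3 = 36 * 6
k^3 = 216
Volume scales by a factor of 216.
216 (dimensionless)


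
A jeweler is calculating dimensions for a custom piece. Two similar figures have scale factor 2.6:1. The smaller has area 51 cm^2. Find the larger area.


Linear scale factor k = 2.6
Original area = 51 cm^2
Rule: under a linear scaling by k, areas scale by k^2.
k^2 = 2.6^2 = 6.76
New area = 51 * 6.76
New area = 344.76
344.76 cm^2


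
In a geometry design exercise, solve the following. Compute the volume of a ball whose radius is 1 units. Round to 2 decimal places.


Shape: sphere
Radius r = 1 units
Formula: V = (4/3) * pi * r^3
r^3 = 1
(4/3) * 1 = 1.333333
V = 1.333333 * pi
V = 4.19
4.19 units^3


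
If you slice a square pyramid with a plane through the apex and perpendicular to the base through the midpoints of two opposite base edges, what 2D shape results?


Solid: square pyramid
Cutting plane: through the apex and perpendicular to the base through the midpoints of two opposite base edges
Visualize the intersection of the plane with the solid's surface.
The boundary of the cut region is a isosceles triangle.
isosceles triangle


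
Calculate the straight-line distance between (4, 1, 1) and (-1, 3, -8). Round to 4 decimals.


3D distance between two points
P1 = (4, 1, 1), P2 = (-1, 3, -8)
Formula: d = sqrt((x2-x1)^2 + (y2-y1)^2 + (z2-z1)^2)
dx = -1 - 4 = -5
dy = 3 - 1 = 2
dz = -8 - 1 = -9
dx^2 + dy^2 + dz^2 = 25 + 4 + 81 = 110
d = sqrt(110)
d = 10.4881
10.4881 units


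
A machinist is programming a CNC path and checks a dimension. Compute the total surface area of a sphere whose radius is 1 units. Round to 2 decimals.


Shape: sphere
Radius r = 1 units
Formula: SA = 4 * pi * r^2
r^2 = 1
SA = 4 * pi * 1
SA = 4 * pi
SA = 12.57
12.57 units^2


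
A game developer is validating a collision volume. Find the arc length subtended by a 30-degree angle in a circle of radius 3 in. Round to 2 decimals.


Shape: circular arc
Radius r = 3 in, Angle = 30 degrees
Formula: L = (angle/360) * 2 * pi * r
2 * pi * r = 6 * pi
L = (30/360) * 6 * pi
L = 0.5 * pi
L = 1.57
1.57 in


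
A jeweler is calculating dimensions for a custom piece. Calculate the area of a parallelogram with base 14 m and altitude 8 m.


Shape: parallelogram
Base b = 14 m, Height h = 8 m
Formula: A = b * h
A = 14 * 8
A = 112
112 m^2


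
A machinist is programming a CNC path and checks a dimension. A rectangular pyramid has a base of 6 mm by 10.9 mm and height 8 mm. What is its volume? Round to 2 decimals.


Shape: rectangular pyramid
Base: 6 mm x 10.9 mm, Height h = 8 mm
Formula: V = (1/3) * base_area * h
base_area = 6 * 10.9 = 65.4
base_area * h = 65.4 * 8 = 523.2
V = 523.2 / 3
V = 174.4
174.4 mm^3


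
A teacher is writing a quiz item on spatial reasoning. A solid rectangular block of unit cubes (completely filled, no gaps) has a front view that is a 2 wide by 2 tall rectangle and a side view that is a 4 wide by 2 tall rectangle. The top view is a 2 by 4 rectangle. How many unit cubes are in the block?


Orthographic views of a solid rectangular block:
Front view 2 x 2 -> length = 2, height = 2
Side view 4 x 2 -> width = 4, height = 2 (consistent)
Top view 2 x 4 -> confirms length = 2, width = 4
The block is 2 x 4 x 2.
Total unit cubes = 2 * 4 * 2 = 16
16 unit cubes


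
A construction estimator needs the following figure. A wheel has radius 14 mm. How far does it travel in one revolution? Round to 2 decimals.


Shape: circle
Radius r = 14 mm
Formula: C = 2 * pi * r
C = 2 * pi * 14
C = 28 * pi
C = 87.96
87.96 mm


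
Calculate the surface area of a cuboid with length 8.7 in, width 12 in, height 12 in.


Shape: rectangular prism
l = 8.7 in, w = 12 in, h = 12 in
Formula: SA = 2(lw + lh + wh)
lw = 104.4, lh = 104.4, wh = 144
lw + lh + wh = 352.8
SA = 2 * 352.8
SA = 705.6
705.6 in^2


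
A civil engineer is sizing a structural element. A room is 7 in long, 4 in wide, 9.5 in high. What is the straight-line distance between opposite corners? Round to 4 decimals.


Shape: rectangular box (space diagonal)
l = 7 in, w = 4 in, h = 9.5 in
Visualize: the diagonal of the base, then a right triangle with that diagonal and the height.
Formula: d = sqrt(l^2 + w^2 + h^2)
l^2 + w^2 + h^2 = 49 + 16 + 90.25 = 155.25
d = sqrt(155.25)
d = 12.4599
12.4599 in


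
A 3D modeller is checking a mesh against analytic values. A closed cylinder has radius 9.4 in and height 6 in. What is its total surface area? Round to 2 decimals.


Shape: closed cylinder
Radius r = 9.4 in, Height h = 6 in
Formula: SA = 2*pi*r^2 + 2*pi*r*h = 2*pi*r*(r + h)
r + h = 15.4
2 * r * (r + h) = 2 * 9.4 * 15.4 = 289.52
SA = 289.52 * pi
SA = 909.55
909.55 in^2


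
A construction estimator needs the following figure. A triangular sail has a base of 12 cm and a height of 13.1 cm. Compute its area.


Shape: triangle
Base b = 12 cm, Height h = 13.1 cm
Formula: A = (1/2) * b * h
A = 0.5 * 12 * 13.1
A = 0.5 * 157.2
A = 78.6
78.6 cm^2


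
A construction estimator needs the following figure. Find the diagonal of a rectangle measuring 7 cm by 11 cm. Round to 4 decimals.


Shape: rectangle (diagonal via Pythagoras)
Sides: 7 cm and 11 cm
Formula: d = sqrt(l^2 + w^2)
l^2 = 49, w^2 = 121
l^2 + w^2 = 170
d = sqrt(170)
d = 13.0384
13.0384 cm


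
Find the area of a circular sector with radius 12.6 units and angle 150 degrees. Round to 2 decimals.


Shape: circular sector
Radius r = 12.6 units, Angle = 150 degrees
Formula: A = (angle/360) * pi * r^2
r^2 = 158.76
Fraction of circle = 150/360
A = (150/360) * pi * 158.76
A = 66.15 * pi
A = 207.82
207.82 units^2


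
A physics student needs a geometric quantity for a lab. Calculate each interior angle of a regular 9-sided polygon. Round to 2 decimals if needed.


Shape: regular nonagon (9 sides)
Formula: interior angle = (n - 2) * 180 / n
(n - 2) = 7
(n - 2) * 180 = 1260
angle = 1260 / 9
angle = 140
140 degrees


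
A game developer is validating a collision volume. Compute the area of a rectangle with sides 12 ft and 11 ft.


Shape: rectangle
Length l = 12 ft, Width w = 11 ft
Formula: A = l * w
A = 12 * 11
A = 132
132 ft^2


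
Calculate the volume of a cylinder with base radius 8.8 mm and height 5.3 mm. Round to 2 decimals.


Shape: cylinder
Radius r = 8.8 mm, Height h = 5.3 mm
Formula: V = pi * r^2 * h
r^2 = 77.44
V = pi * 77.44 * 5.3
V = 410.432 * pi
V = 1289.41
1289.41 mm^3


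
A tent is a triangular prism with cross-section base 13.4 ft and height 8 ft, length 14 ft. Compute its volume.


Shape: triangular prism
Triangle base = 13.4 ft, triangle height = 8 ft, prism length L = 14 ft
Formula: V = (1/2 * b * h_tri) * L
Cross-section area = 0.5 * 13.4 * 8 = 53.6
V = 53.6 * 14
V = 750.4
750.4 ft^3


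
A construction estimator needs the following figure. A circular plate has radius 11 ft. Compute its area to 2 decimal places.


Shape: circle
Radius r = 11 ft
Formula: A = pi * r^2
r^2 = 11^2 = 121
A = pi * 121
A = 380.13
380.13 ft^2


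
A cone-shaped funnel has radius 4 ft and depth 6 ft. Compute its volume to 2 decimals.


Shape: cone
Radius r = 4 ft, Height h = 6 ft
Formula: V = (1/3) * pi * r^2 * h
r^2 = 16
pi * r^2 * h = pi * 16 * 6 = 96 * pi
V = 96 * pi / 3
V = 100.53
100.53 ft^3


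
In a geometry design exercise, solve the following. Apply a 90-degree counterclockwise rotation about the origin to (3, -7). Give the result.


Transformation: rotation about the origin
Original point: (3, -7)
Rule for 90 deg counterclockwise: (x, y) -> (-y, x)
Apply: (3, -7) -> (7, 3)
(7, 3)


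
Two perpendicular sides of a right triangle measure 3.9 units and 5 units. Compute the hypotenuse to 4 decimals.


Shape: right triangle
Legs a = 3.9 units, b = 5 units
Formula: c = sqrt(a^2 + b^2)
a^2 = 15.21, b^2 = 25
a^2 + b^2 = 40.21
c = sqrt(40.21)
c = 6.3411
6.3411 units


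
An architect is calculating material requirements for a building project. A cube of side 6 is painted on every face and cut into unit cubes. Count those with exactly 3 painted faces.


Large cube: 6 x 6 x 6, cut into unit cubes.
Cubes with 3 painted faces are at the corners. A cube always has 8 corners.
Count = 8
8 unit cubes


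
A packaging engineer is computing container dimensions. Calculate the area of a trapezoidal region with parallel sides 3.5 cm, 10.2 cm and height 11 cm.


Shape: trapezoid
Parallel sides a = 3.5 cm, b = 10.2 cm; Height h = 11 cm
Formula: A = (a + b) * h / 2
a + b = 3.5 + 10.2 = 13.7
A = 13.7 * 11 / 2
A = 150.7 / 2
A = 75.35
75.35 cm^2


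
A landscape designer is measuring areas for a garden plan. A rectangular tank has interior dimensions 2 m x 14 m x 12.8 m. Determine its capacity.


Shape: rectangular prism
l = 2 m, w = 14 m, h = 12.8 m
Formula: V = l * w * h
V = 2 * 14 * 12.8
V = 28 * 12.8
V = 358.4
358.4 m^3


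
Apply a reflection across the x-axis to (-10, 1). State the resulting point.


Transformation: reflection
Original point: (-10, 1)
Rule for reflection over the x-axis: (x, y) -> (x, -y)
Apply: (-10, 1) -> (-10, -1)
(-10, -1)


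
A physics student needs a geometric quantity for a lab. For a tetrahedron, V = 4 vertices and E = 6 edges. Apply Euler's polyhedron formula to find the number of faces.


Polyhedron: tetrahedron
Euler's formula for convex polyhedra: V - E + F = 2
Given: V = 4 vertices and E = 6 edges
Solve for F:
F = 2 + E - V = 2 + 6 - 4 = 4
4 faces


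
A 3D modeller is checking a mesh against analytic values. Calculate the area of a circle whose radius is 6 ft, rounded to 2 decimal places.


Shape: circle
Radius r = 6 ft
Formula: A = pi * r^2
r^2 = 6^2 = 36
A = pi * 36
A = 113.1
113.1 ft^2


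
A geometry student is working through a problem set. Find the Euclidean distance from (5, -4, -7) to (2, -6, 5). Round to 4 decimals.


3D distance between two points
P1 = (5, -4, -7), P2 = (2, -6, 5)
Formula: d = sqrt((x2-x1)^2 + (y2-y1)^2 + (z2-z1)^2)
dx = 2 - 5 = -3
dy = -6 - -4 = -2
dz = 5 - -7 = 12
dx^2 + dy^2 + dz^2 = 9 + 4 + 144 = 157
d = sqrt(157)
d = 12.53
12.53 units


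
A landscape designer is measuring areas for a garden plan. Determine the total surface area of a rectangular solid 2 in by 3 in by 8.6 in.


Shape: rectangular prism
l = 2 in, w = 3 in, h = 8.6 in
Formula: SA = 2(lw + lh + wh)
lw = 6, lh = 17.2, wh = 25.8
lw + lh + wh = 49
SA = 2 * 49
SA = 98
98 in^2


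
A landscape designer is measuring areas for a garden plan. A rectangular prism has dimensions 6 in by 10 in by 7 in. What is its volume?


Shape: rectangular prism
l = 6 in, w = 10 in, h = 7 in
Formula: V = l * w * h
V = 6 * 10 * 7
V = 60 * 7
V = 420
420 in^3


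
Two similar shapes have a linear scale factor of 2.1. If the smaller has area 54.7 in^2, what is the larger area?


Linear scale factor k = 2.1
Original area = 54.7 in^2
Rule: under a linear scaling by k, areas scale by k^2.
k^2 = 2.1^2 = 4.41
New area = 54.7 * 4.41
New area = 241.227
241.227 in^2


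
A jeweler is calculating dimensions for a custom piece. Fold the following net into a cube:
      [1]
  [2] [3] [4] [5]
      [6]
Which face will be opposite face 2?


Net: cross layout. Take square 3 as the base (bottom).
Fold the four squares in the horizontal row up around 3: 2 -> left, 4 -> right, 5 wraps to the top.
Fold 1 and 6 up from 3: 1 -> back, 6 -> front.
Opposite pairs are therefore: (1, 6), (2, 4), (3, 5).
Face 2 is opposite face 4.
face 4


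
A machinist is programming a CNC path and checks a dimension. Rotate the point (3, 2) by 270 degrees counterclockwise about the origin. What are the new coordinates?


Transformation: rotation about the origin
Original point: (3, 2)
Rule for 270 deg counterclockwise: (x, y) -> (y, -x)
Apply: (3, 2) -> (2, -3)
(2, -3)


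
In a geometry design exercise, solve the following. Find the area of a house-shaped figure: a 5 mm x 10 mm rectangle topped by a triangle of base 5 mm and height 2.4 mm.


Composite shape: rectangle + triangle
Rectangle area = 5 * 10 = 50
Triangle area = 0.5 * 5 * 2.4 = 6
Total = 50 + 6
Total = 56
56 mm^2


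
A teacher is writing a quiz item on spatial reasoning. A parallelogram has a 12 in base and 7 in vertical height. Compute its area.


Shape: parallelogram
Base b = 12 in, Height h = 7 in
Formula: A = b * h
A = 12 * 7
A = 84
84 in^2


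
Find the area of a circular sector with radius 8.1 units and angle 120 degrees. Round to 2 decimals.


Shape: circular sector
Radius r = 8.1 units, Angle = 120 degrees
Formula: A = (angle/360) * pi * r^2
r^2 = 65.61
Fraction of circle = 120/360
A = (120/360) * pi * 65.61
A = 21.87 * pi
A = 68.71
68.71 units^2


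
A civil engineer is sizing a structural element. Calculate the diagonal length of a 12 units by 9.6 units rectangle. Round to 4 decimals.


Shape: rectangle (diagonal via Pythagoras)
Sides: 12 units and 9.6 units
Formula: d = sqrt(l^2 + w^2)
l^2 = 144, w^2 = 92.16
l^2 + w^2 = 236.16
d = sqrt(236.16)
d = 15.3675
15.3675 units


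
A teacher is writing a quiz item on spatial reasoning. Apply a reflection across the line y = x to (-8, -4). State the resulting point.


Transformation: reflection
Original point: (-8, -4)
Rule for reflection over y = x: (x, y) -> (y, x)
Apply: (-8, -4) -> (-4, -8)
(-4, -8)


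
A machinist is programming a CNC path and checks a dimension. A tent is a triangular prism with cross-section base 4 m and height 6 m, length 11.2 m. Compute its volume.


Shape: triangular prism
Triangle base = 4 m, triangle height = 6 m, prism length L = 11.2 m
Formula: V = (1/2 * b * h_tri) * L
Cross-section area = 0.5 * 4 * 6 = 12
V = 12 * 11.2
V = 134.4
134.4 m^3


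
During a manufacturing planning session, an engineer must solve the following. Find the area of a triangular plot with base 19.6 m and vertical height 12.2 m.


Shape: triangle
Base b = 19.6 m, Height h = 12.2 m
Formula: A = (1/2) * b * h
A = 0.5 * 19.6 * 12.2
A = 0.5 * 239.12
A = 119.56
119.56 m^2


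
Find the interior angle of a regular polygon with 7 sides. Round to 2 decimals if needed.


Shape: regular heptagon (7 sides)
Formula: interior angle = (n - 2) * 180 / n
(n - 2) = 5
(n - 2) * 180 = 900
angle = 900 / 7
angle = 128.57
128.57 degrees


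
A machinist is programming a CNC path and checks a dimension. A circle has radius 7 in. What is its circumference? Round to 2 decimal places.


Shape: circle
Radius r = 7 in
Formula: C = 2 * pi * r
C = 2 * pi * 7
C = 14 * pi
C = 43.98
43.98 in


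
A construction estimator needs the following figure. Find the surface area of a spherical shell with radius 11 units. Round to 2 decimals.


Shape: sphere
Radius r = 11 units
Formula: SA = 4 * pi * r^2
r^2 = 121
SA = 4 * pi * 121
SA = 484 * pi
SA = 1520.53
1520.53 units^2


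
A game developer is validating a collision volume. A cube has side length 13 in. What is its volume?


Shape: cube
Side s = 13 in
Formula: V = s^3
V = 13 * 13 * 13
V = 169 * 13
V = 2197
2197 in^3


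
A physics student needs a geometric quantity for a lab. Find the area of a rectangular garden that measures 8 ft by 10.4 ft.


Shape: rectangle
Length l = 8 ft, Width w = 10.4 ft
Formula: A = l * w
A = 8 * 10.4
A = 83.2
83.2 ft^2


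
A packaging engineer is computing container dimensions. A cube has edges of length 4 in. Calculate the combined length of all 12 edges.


Shape: cube
Side s = 4 in
A cube has 12 edges, all equal.
Formula: total edge length = 12 * s
Total = 12 * 4
Total = 48
48 in
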